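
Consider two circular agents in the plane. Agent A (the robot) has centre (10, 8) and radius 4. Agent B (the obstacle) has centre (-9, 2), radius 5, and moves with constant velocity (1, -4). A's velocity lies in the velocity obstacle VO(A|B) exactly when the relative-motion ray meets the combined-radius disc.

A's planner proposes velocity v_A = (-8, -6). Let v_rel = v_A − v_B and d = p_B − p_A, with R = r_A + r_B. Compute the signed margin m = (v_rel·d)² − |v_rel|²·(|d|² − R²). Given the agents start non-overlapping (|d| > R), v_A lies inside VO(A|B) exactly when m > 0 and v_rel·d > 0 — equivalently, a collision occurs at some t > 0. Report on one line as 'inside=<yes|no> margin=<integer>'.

d = (-19, -6),  |d|² = 397;  R = 4+5 = 9,  c = 397−9² = 316
v_rel = (-9, -2),  |v_rel|² = 85;  v_rel·d = (-9)·(-19) + (-2)·(-6) = 183
85·t² − 366·t + 316 = 0  ⇒  m = 183² − 85·316 = 6629
m = 6629 > 0,  v_rel·d = 183 > 0  ⇒  inside

inside=yes margin=6629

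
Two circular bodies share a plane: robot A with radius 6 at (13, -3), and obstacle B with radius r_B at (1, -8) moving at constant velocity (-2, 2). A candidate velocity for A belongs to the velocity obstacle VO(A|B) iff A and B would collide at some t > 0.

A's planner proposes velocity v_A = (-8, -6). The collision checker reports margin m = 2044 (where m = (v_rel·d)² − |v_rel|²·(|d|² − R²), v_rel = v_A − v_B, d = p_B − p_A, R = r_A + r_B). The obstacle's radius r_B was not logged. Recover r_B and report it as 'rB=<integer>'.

m = 2044
d = (-12, -5);  v_rel = (-6, -8),  |v_rel|² = 100
v_rel×d = (-6)·(-5) − (-8)·(-12) = -66
since m = R²·100 − (-66)²:  R² = (4356 + 2044) / 100 = 64
R = √64 = 8  ⇒  r_B = 8 − 6 = 2

rB=2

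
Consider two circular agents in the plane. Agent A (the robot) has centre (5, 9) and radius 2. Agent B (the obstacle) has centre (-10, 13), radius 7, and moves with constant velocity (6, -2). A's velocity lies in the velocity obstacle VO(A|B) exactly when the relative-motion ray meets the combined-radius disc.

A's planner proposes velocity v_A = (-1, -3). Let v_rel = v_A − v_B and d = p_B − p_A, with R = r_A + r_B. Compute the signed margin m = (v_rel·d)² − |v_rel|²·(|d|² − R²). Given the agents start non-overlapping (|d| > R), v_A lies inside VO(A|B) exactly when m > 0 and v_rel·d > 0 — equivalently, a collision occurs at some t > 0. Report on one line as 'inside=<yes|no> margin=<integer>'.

d = (-15, 4),  |d|² = 241;  R = 2+7 = 9,  c = 241−9² = 160
v_rel = (-7, -1),  |v_rel|² = 50;  v_rel·d = (-7)·(-15) + (-1)·(4) = 101
50·t² − 202·t + 160 = 0  ⇒  m = 101² − 50·160 = 2201
m = 2201 > 0,  v_rel·d = 101 > 0  ⇒  inside

inside=yes margin=2201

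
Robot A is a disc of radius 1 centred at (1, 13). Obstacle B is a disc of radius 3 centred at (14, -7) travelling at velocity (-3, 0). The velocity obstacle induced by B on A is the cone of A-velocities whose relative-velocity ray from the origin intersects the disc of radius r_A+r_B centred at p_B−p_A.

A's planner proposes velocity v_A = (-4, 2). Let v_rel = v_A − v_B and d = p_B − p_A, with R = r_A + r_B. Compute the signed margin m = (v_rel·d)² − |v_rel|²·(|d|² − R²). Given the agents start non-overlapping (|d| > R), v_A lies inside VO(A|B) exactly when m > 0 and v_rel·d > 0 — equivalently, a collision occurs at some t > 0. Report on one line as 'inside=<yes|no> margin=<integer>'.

d = (13, -20),  |d|² = 569;  R = 1+3 = 4,  c = 569−4² = 553
v_rel = (-1, 2),  |v_rel|² = 5;  v_rel·d = (-1)·(13) + (2)·(-20) = -53
5·t² + 106·t + 553 = 0  ⇒  m = (-53)² − 5·553 = 44
m = 44 > 0,  v_rel·d = -53 < 0  ⇒  outside

inside=no margin=44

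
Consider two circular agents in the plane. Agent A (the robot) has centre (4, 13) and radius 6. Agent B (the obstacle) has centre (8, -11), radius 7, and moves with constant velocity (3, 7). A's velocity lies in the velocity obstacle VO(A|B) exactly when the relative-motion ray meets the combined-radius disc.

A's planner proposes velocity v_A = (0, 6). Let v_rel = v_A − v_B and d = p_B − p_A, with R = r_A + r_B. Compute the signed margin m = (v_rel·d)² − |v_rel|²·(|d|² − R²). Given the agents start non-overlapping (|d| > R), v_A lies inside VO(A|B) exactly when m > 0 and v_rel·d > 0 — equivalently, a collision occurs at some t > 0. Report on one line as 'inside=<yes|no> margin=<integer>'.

d = (4, -24),  |d|² = 592;  R = 6+7 = 13,  c = 592−13² = 423
v_rel = (-3, -1),  |v_rel|² = 10;  v_rel·d = (-3)·(4) + (-1)·(-24) = 12
10·t² − 24·t + 423 = 0  ⇒  m = 12² − 10·423 = -4086
m = -4086 < 0,  v_rel·d = 12 > 0  ⇒  outside

inside=no margin=-4086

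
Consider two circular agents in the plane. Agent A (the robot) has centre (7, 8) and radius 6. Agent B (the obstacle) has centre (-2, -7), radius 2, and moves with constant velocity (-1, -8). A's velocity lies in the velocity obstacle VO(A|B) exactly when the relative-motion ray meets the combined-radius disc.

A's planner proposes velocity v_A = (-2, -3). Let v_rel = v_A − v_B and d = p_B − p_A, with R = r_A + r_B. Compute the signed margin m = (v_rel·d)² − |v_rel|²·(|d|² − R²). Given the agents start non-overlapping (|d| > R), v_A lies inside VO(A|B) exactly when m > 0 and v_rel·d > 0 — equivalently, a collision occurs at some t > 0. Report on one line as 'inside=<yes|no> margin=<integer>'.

d = (-9, -15),  |d|² = 306;  R = 6+2 = 8,  c = 306−8² = 242
v_rel = (-1, 5),  |v_rel|² = 26;  v_rel·d = (-1)·(-9) + (5)·(-15) = -66
26·t² + 132·t + 242 = 0  ⇒  m = (-66)² − 26·242 = -1936
m = -1936 < 0,  v_rel·d = -66 < 0  ⇒  outside

inside=no margin=-1936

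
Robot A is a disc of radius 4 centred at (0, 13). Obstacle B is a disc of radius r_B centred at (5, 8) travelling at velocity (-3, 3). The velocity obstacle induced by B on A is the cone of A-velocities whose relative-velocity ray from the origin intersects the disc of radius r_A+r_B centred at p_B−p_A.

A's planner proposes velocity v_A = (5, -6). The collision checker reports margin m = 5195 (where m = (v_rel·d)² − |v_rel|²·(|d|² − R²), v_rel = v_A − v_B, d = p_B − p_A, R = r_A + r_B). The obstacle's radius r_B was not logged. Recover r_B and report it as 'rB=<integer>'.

m = 5195
d = (5, -5);  v_rel = (8, -9),  |v_rel|² = 145
v_rel×d = (8)·(-5) − (-9)·(5) = 5
since m = R²·145 − 5²:  R² = (25 + 5195) / 145 = 36
R = √36 = 6  ⇒  r_B = 6 − 4 = 2

rB=2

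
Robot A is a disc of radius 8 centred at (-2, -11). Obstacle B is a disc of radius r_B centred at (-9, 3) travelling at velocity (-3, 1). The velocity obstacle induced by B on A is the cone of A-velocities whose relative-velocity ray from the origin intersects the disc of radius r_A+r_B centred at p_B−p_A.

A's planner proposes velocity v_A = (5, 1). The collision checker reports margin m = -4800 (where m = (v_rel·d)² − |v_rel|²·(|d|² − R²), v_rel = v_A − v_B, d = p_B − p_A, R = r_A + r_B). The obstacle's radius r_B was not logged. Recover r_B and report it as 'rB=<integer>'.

m = -4800
d = (-7, 14);  v_rel = (8, 0),  |v_rel|² = 64
v_rel×d = (8)·(14) − (0)·(-7) = 112
since m = R²·64 − 112²:  R² = (12544 + -4800) / 64 = 121
R = √121 = 11  ⇒  r_B = 11 − 8 = 3

rB=3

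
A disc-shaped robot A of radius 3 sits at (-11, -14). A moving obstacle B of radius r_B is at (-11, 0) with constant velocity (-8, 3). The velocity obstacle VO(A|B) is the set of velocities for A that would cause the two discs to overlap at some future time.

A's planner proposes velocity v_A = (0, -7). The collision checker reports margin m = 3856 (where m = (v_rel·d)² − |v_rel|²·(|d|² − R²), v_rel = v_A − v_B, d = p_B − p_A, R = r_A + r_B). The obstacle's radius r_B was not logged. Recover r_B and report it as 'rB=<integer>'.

m = 3856
d = (0, 14);  v_rel = (8, -10),  |v_rel|² = 164
v_rel×d = (8)·(14) − (-10)·(0) = 112
since m = R²·164 − 112²:  R² = (12544 + 3856) / 164 = 100
R = √100 = 10  ⇒  r_B = 10 − 3 = 7

rB=7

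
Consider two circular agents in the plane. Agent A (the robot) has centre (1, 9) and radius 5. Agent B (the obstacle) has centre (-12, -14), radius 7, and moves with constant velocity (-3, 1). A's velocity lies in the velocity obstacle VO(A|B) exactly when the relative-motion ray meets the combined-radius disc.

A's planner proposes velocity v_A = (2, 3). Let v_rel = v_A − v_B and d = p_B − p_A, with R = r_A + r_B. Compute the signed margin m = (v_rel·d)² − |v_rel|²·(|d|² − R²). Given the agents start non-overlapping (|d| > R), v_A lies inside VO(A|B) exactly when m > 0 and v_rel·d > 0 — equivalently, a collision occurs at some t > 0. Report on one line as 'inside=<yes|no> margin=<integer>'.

d = (-13, -23),  |d|² = 698;  R = 5+7 = 12,  c = 698−12² = 554
v_rel = (5, 2),  |v_rel|² = 29;  v_rel·d = (5)·(-13) + (2)·(-23) = -111
29·t² + 222·t + 554 = 0  ⇒  m = (-111)² − 29·554 = -3745
m = -3745 < 0,  v_rel·d = -111 < 0  ⇒  outside

inside=no margin=-3745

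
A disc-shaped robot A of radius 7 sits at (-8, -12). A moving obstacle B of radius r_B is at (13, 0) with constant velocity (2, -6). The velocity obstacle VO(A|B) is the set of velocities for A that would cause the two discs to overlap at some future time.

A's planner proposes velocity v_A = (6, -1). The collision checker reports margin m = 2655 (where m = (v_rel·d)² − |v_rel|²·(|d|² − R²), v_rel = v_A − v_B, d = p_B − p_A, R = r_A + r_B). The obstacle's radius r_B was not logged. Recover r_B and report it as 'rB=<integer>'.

m = 2655
d = (21, 12);  v_rel = (4, 5),  |v_rel|² = 41
v_rel×d = (4)·(12) − (5)·(21) = -57
since m = R²·41 − (-57)²:  R² = (3249 + 2655) / 41 = 144
R = √144 = 12  ⇒  r_B = 12 − 7 = 5

rB=5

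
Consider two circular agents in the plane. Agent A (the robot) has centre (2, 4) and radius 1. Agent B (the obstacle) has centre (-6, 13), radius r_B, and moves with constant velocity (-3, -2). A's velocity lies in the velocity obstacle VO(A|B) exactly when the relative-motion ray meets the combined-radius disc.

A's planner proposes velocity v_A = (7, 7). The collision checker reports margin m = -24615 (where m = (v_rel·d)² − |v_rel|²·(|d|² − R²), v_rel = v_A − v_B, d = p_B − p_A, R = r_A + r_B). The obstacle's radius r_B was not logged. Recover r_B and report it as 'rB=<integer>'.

m = -24615
d = (-8, 9);  v_rel = (10, 9),  |v_rel|² = 181
v_rel×d = (10)·(9) − (9)·(-8) = 162
since m = R²·181 − 162²:  R² = (26244 + -24615) / 181 = 9
R = √9 = 3  ⇒  r_B = 3 − 1 = 2

rB=2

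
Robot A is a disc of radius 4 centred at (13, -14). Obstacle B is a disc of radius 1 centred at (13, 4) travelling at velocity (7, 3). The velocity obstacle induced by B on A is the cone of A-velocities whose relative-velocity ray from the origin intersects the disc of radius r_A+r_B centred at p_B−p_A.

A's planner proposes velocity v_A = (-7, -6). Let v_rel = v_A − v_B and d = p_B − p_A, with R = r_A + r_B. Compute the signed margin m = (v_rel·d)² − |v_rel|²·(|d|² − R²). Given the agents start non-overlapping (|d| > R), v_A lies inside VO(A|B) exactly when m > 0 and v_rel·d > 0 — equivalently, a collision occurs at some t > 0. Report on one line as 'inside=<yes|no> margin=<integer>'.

d = (0, 18),  |d|² = 324;  R = 4+1 = 5,  c = 324−5² = 299
v_rel = (-14, -9),  |v_rel|² = 277;  v_rel·d = (-14)·(0) + (-9)·(18) = -162
277·t² + 324·t + 299 = 0  ⇒  m = (-162)² − 277·299 = -56579
m = -56579 < 0,  v_rel·d = -162 < 0  ⇒  outside

inside=no margin=-56579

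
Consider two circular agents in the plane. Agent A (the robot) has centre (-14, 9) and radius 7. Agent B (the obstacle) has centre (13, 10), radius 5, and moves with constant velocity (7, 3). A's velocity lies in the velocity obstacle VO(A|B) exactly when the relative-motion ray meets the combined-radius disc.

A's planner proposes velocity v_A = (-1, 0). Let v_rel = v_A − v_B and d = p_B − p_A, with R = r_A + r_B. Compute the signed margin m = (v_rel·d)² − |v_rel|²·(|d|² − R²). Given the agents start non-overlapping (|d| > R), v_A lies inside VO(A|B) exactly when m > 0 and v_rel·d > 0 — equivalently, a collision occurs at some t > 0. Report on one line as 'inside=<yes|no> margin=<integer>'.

d = (27, 1),  |d|² = 730;  R = 7+5 = 12,  c = 730−12² = 586
v_rel = (-8, -3),  |v_rel|² = 73;  v_rel·d = (-8)·(27) + (-3)·(1) = -219
73·t² + 438·t + 586 = 0  ⇒  m = (-219)² − 73·586 = 5183
m = 5183 > 0,  v_rel·d = -219 < 0  ⇒  outside

inside=no margin=5183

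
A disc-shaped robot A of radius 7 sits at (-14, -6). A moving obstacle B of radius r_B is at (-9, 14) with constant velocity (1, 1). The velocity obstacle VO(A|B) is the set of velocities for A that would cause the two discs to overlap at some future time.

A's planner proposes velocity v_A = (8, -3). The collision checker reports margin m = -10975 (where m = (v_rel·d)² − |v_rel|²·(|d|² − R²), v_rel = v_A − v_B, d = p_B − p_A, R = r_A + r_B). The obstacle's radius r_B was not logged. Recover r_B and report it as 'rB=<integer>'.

m = -10975
d = (5, 20);  v_rel = (7, -4),  |v_rel|² = 65
v_rel×d = (7)·(20) − (-4)·(5) = 160
since m = R²·65 − 160²:  R² = (25600 + -10975) / 65 = 225
R = √225 = 15  ⇒  r_B = 15 − 7 = 8

rB=8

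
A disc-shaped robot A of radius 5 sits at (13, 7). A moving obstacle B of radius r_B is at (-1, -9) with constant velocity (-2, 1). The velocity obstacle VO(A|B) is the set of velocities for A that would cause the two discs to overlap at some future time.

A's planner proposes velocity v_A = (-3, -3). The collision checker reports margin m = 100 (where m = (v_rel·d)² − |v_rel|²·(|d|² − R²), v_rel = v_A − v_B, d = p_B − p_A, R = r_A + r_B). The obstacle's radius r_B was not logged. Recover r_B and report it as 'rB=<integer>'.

m = 100
d = (-14, -16);  v_rel = (-1, -4),  |v_rel|² = 17
v_rel×d = (-1)·(-16) − (-4)·(-14) = -40
since m = R²·17 − (-40)²:  R² = (1600 + 100) / 17 = 100
R = √100 = 10  ⇒  r_B = 10 − 5 = 5

rB=5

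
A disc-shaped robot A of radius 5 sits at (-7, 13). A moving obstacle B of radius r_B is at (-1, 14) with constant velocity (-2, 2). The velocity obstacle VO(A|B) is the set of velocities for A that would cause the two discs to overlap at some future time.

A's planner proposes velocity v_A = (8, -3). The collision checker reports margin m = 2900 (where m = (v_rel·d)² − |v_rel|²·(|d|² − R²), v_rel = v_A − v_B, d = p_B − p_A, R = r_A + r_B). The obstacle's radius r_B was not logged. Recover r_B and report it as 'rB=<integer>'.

m = 2900
d = (6, 1);  v_rel = (10, -5),  |v_rel|² = 125
v_rel×d = (10)·(1) − (-5)·(6) = 40
since m = R²·125 − 40²:  R² = (1600 + 2900) / 125 = 36
R = √36 = 6  ⇒  r_B = 6 − 5 = 1

rB=1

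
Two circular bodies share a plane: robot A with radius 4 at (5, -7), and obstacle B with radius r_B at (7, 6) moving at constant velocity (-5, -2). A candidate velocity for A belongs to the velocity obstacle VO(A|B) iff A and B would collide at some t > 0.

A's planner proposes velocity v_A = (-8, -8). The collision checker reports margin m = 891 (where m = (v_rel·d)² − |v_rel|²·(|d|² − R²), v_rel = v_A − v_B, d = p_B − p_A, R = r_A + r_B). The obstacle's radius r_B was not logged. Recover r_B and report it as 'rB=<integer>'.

m = 891
d = (2, 13);  v_rel = (-3, -6),  |v_rel|² = 45
v_rel×d = (-3)·(13) − (-6)·(2) = -27
since m = R²·45 − (-27)²:  R² = (729 + 891) / 45 = 36
R = √36 = 6  ⇒  r_B = 6 − 4 = 2

rB=2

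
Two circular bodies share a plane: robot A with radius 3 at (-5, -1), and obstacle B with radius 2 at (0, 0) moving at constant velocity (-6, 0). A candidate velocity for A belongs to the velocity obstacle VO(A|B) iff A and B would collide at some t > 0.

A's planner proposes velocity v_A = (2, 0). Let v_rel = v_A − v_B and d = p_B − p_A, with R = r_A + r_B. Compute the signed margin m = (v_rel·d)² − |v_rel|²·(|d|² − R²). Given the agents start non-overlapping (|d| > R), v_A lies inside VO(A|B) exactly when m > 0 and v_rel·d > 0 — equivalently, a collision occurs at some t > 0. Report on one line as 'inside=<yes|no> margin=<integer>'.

d = (5, 1),  |d|² = 26;  R = 3+2 = 5,  c = 26−5² = 1
v_rel = (8, 0),  |v_rel|² = 64;  v_rel·d = (8)·(5) + (0)·(1) = 40
64·t² − 80·t + 1 = 0  ⇒  m = 40² − 64·1 = 1536
m = 1536 > 0,  v_rel·d = 40 > 0  ⇒  inside

inside=yes margin=1536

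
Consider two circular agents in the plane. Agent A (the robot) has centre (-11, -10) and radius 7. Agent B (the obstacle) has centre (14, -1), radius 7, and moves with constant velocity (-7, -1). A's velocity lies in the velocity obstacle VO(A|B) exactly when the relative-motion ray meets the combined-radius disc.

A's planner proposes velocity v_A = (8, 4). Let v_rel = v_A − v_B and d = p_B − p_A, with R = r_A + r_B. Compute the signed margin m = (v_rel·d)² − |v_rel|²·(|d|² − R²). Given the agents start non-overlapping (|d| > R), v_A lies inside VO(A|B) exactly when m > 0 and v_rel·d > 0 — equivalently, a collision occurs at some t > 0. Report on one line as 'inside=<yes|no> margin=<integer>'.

d = (25, 9),  |d|² = 706;  R = 7+7 = 14,  c = 706−14² = 510
v_rel = (15, 5),  |v_rel|² = 250;  v_rel·d = (15)·(25) + (5)·(9) = 420
250·t² − 840·t + 510 = 0  ⇒  m = 420² − 250·510 = 48900
m = 48900 > 0,  v_rel·d = 420 > 0  ⇒  inside

inside=yes margin=48900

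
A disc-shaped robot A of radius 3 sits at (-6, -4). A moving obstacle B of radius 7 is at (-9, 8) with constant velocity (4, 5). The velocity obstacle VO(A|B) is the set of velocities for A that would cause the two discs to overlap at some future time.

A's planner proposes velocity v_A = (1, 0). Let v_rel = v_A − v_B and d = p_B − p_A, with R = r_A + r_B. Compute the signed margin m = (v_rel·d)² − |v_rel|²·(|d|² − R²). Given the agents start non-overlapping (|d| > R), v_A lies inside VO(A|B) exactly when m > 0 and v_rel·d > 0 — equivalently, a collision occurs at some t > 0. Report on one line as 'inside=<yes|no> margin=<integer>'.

d = (-3, 12),  |d|² = 153;  R = 3+7 = 10,  c = 153−10² = 53
v_rel = (-3, -5),  |v_rel|² = 34;  v_rel·d = (-3)·(-3) + (-5)·(12) = -51
34·t² + 102·t + 53 = 0  ⇒  m = (-51)² − 34·53 = 799
m = 799 > 0,  v_rel·d = -51 < 0  ⇒  outside

inside=no margin=799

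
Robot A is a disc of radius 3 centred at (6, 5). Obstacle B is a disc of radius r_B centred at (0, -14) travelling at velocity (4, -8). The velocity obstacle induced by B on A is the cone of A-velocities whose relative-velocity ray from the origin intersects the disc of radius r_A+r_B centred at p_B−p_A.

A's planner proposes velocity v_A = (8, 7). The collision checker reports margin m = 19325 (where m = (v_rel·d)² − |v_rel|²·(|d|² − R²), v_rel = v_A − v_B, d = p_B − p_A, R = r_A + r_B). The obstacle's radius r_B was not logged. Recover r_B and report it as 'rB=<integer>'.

m = 19325
d = (-6, -19);  v_rel = (4, 15),  |v_rel|² = 241
v_rel×d = (4)·(-19) − (15)·(-6) = 14
since m = R²·241 − 14²:  R² = (196 + 19325) / 241 = 81
R = √81 = 9  ⇒  r_B = 9 − 3 = 6

rB=6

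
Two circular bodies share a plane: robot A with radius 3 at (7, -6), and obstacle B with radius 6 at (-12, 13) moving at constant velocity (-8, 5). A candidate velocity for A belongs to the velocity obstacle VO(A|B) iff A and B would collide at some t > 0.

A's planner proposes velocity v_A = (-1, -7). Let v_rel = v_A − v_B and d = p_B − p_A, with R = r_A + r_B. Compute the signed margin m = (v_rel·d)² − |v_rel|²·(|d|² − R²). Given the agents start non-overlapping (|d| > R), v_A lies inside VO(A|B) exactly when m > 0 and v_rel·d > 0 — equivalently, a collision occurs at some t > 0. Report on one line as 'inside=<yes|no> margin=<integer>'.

d = (-19, 19),  |d|² = 722;  R = 3+6 = 9,  c = 722−9² = 641
v_rel = (7, -12),  |v_rel|² = 193;  v_rel·d = (7)·(-19) + (-12)·(19) = -361
193·t² + 722·t + 641 = 0  ⇒  m = (-361)² − 193·641 = 6608
m = 6608 > 0,  v_rel·d = -361 < 0  ⇒  outside

inside=no margin=6608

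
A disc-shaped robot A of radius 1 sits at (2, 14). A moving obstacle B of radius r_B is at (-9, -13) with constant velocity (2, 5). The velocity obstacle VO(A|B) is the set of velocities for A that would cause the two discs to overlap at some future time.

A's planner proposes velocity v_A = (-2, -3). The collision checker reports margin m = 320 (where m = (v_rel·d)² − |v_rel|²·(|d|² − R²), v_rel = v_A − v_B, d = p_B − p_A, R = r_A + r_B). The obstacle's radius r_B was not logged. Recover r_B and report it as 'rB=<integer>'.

m = 320
d = (-11, -27);  v_rel = (-4, -8),  |v_rel|² = 80
v_rel×d = (-4)·(-27) − (-8)·(-11) = 20
since m = R²·80 − 20²:  R² = (400 + 320) / 80 = 9
R = √9 = 3  ⇒  r_B = 3 − 1 = 2

rB=2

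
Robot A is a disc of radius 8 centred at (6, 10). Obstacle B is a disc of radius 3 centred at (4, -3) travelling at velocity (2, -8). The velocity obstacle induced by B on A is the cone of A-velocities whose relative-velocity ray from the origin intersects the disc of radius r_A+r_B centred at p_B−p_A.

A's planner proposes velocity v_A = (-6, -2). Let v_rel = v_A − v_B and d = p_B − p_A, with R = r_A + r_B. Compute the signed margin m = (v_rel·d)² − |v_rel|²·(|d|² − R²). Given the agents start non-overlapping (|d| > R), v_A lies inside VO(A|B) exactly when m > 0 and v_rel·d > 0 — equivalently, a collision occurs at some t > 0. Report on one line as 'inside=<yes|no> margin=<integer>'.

d = (-2, -13),  |d|² = 173;  R = 8+3 = 11,  c = 173−11² = 52
v_rel = (-8, 6),  |v_rel|² = 100;  v_rel·d = (-8)·(-2) + (6)·(-13) = -62
100·t² + 124·t + 52 = 0  ⇒  m = (-62)² − 100·52 = -1356
m = -1356 < 0,  v_rel·d = -62 < 0  ⇒  outside

inside=no margin=-1356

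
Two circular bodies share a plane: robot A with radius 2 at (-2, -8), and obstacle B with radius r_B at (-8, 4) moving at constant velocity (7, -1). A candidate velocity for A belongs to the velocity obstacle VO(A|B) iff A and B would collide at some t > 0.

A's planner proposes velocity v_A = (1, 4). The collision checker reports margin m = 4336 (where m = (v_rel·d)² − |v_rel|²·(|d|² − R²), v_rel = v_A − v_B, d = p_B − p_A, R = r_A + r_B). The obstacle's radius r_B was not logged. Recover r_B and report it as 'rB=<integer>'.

m = 4336
d = (-6, 12);  v_rel = (-6, 5),  |v_rel|² = 61
v_rel×d = (-6)·(12) − (5)·(-6) = -42
since m = R²·61 − (-42)²:  R² = (1764 + 4336) / 61 = 100
R = √100 = 10  ⇒  r_B = 10 − 2 = 8

rB=8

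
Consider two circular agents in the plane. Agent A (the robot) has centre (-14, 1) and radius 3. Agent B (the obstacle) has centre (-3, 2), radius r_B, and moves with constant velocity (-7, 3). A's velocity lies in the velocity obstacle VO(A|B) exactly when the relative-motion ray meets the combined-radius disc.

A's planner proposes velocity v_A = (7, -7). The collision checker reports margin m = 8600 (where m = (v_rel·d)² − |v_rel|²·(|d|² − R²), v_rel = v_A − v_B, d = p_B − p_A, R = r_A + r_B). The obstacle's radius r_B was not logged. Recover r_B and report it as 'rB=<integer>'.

m = 8600
d = (11, 1);  v_rel = (14, -10),  |v_rel|² = 296
v_rel×d = (14)·(1) − (-10)·(11) = 124
since m = R²·296 − 124²:  R² = (15376 + 8600) / 296 = 81
R = √81 = 9  ⇒  r_B = 9 − 3 = 6

rB=6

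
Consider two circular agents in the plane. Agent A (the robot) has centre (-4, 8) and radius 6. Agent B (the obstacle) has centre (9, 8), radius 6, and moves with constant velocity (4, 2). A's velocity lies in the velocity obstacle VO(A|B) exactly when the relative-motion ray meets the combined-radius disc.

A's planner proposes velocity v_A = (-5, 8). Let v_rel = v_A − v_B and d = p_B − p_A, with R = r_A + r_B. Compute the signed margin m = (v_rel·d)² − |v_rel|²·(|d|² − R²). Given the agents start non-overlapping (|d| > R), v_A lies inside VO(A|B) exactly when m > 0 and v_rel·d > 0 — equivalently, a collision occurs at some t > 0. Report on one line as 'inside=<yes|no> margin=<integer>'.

d = (13, 0),  |d|² = 169;  R = 6+6 = 12,  c = 169−12² = 25
v_rel = (-9, 6),  |v_rel|² = 117;  v_rel·d = (-9)·(13) + (6)·(0) = -117
117·t² + 234·t + 25 = 0  ⇒  m = (-117)² − 117·25 = 10764
m = 10764 > 0,  v_rel·d = -117 < 0  ⇒  outside

inside=no margin=10764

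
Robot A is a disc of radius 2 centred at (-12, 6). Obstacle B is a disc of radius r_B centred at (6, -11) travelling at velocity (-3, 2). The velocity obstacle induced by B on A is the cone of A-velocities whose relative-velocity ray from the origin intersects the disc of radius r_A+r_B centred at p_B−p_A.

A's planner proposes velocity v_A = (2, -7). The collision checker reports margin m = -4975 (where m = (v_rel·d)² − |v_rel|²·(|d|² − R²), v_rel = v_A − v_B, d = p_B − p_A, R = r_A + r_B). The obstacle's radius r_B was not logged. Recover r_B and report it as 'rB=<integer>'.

m = -4975
d = (18, -17);  v_rel = (5, -9),  |v_rel|² = 106
v_rel×d = (5)·(-17) − (-9)·(18) = 77
since m = R²·106 − 77²:  R² = (5929 + -4975) / 106 = 9
R = √9 = 3  ⇒  r_B = 3 − 2 = 1

rB=1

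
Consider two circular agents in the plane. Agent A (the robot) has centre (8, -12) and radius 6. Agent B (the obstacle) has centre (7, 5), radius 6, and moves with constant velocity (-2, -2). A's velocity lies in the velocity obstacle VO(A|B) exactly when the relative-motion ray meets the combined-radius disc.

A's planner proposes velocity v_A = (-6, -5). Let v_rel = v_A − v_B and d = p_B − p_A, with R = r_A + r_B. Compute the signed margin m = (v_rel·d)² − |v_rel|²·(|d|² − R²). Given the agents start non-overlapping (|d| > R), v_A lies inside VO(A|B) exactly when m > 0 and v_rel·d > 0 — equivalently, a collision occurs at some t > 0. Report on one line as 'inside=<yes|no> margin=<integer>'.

d = (-1, 17),  |d|² = 290;  R = 6+6 = 12,  c = 290−12² = 146
v_rel = (-4, -3),  |v_rel|² = 25;  v_rel·d = (-4)·(-1) + (-3)·(17) = -47
25·t² + 94·t + 146 = 0  ⇒  m = (-47)² − 25·146 = -1441
m = -1441 < 0,  v_rel·d = -47 < 0  ⇒  outside

inside=no margin=-1441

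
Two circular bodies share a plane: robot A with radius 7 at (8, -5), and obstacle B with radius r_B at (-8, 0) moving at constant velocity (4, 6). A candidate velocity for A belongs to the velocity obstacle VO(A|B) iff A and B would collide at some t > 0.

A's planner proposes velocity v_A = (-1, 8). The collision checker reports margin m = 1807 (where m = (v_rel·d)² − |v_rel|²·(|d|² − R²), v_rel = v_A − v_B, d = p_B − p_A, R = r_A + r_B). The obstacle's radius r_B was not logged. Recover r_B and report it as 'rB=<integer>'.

m = 1807
d = (-16, 5);  v_rel = (-5, 2),  |v_rel|² = 29
v_rel×d = (-5)·(5) − (2)·(-16) = 7
since m = R²·29 − 7²:  R² = (49 + 1807) / 29 = 64
R = √64 = 8  ⇒  r_B = 8 − 7 = 1

rB=1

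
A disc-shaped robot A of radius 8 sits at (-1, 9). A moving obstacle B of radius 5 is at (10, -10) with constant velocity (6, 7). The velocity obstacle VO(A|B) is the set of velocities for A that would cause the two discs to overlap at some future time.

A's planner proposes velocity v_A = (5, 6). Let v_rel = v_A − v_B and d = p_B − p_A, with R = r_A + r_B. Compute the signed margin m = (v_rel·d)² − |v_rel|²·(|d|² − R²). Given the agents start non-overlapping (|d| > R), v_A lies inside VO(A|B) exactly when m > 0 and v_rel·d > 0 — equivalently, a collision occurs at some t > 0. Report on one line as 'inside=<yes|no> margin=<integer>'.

d = (11, -19),  |d|² = 482;  R = 8+5 = 13,  c = 482−13² = 313
v_rel = (-1, -1),  |v_rel|² = 2;  v_rel·d = (-1)·(11) + (-1)·(-19) = 8
2·t² − 16·t + 313 = 0  ⇒  m = 8² − 2·313 = -562
m = -562 < 0,  v_rel·d = 8 > 0  ⇒  outside

inside=no margin=-562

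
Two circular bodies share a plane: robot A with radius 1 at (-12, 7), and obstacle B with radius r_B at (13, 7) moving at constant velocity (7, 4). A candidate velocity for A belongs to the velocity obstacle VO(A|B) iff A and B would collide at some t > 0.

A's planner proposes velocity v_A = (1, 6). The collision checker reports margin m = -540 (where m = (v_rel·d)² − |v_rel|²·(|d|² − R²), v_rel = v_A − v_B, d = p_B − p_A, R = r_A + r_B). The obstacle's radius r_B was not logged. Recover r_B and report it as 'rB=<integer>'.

m = -540
d = (25, 0);  v_rel = (-6, 2),  |v_rel|² = 40
v_rel×d = (-6)·(0) − (2)·(25) = -50
since m = R²·40 − (-50)²:  R² = (2500 + -540) / 40 = 49
R = √49 = 7  ⇒  r_B = 7 − 1 = 6

rB=6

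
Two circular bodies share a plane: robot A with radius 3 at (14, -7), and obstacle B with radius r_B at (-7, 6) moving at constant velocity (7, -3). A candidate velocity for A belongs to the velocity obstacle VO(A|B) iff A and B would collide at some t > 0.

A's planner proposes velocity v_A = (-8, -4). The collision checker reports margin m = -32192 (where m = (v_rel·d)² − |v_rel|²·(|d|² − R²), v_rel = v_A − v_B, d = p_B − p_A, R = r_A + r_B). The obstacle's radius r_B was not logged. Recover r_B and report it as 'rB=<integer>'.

m = -32192
d = (-21, 13);  v_rel = (-15, -1),  |v_rel|² = 226
v_rel×d = (-15)·(13) − (-1)·(-21) = -216
since m = R²·226 − (-216)²:  R² = (46656 + -32192) / 226 = 64
R = √64 = 8  ⇒  r_B = 8 − 3 = 5

rB=5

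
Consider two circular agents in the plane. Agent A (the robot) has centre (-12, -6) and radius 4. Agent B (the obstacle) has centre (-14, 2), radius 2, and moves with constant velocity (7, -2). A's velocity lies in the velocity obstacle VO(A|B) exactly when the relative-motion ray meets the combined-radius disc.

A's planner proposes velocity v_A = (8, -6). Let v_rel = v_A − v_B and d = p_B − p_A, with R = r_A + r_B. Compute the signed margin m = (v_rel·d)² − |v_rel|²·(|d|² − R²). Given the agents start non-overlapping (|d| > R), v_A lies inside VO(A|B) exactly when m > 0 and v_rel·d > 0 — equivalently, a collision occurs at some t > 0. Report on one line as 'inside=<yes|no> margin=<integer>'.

d = (-2, 8),  |d|² = 68;  R = 4+2 = 6,  c = 68−6² = 32
v_rel = (1, -4),  |v_rel|² = 17;  v_rel·d = (1)·(-2) + (-4)·(8) = -34
17·t² + 68·t + 32 = 0  ⇒  m = (-34)² − 17·32 = 612
m = 612 > 0,  v_rel·d = -34 < 0  ⇒  outside

inside=no margin=612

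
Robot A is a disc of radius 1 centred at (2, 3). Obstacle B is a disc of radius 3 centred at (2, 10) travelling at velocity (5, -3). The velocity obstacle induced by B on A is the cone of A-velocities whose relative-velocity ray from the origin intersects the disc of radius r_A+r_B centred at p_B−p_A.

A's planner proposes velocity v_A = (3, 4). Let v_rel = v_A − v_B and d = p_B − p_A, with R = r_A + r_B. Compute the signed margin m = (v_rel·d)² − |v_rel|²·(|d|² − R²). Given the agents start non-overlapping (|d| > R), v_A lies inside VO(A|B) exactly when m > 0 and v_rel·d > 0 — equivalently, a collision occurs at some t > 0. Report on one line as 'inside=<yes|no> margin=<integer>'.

d = (0, 7),  |d|² = 49;  R = 1+3 = 4,  c = 49−4² = 33
v_rel = (-2, 7),  |v_rel|² = 53;  v_rel·d = (-2)·(0) + (7)·(7) = 49
53·t² − 98·t + 33 = 0  ⇒  m = 49² − 53·33 = 652
m = 652 > 0,  v_rel·d = 49 > 0  ⇒  inside

inside=yes margin=652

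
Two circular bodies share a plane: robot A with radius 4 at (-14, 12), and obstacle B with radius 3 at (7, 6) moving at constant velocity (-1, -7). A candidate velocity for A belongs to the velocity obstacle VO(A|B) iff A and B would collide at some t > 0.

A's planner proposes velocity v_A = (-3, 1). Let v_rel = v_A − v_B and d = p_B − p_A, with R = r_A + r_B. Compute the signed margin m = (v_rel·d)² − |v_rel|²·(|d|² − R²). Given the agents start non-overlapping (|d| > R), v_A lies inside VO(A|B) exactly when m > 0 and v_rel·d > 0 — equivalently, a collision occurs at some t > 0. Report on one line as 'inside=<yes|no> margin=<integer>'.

d = (21, -6),  |d|² = 477;  R = 4+3 = 7,  c = 477−7² = 428
v_rel = (-2, 8),  |v_rel|² = 68;  v_rel·d = (-2)·(21) + (8)·(-6) = -90
68·t² + 180·t + 428 = 0  ⇒  m = (-90)² − 68·428 = -21004
m = -21004 < 0,  v_rel·d = -90 < 0  ⇒  outside

inside=no margin=-21004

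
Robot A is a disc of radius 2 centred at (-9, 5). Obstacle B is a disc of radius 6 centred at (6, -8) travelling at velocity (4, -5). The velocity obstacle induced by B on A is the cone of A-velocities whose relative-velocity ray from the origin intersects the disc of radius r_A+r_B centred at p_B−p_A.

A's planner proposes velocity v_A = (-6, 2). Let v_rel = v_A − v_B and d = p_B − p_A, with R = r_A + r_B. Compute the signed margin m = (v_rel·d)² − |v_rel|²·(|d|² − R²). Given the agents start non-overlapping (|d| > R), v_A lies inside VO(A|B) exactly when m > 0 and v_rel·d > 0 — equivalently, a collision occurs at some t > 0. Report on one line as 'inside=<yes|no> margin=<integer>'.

d = (15, -13),  |d|² = 394;  R = 2+6 = 8,  c = 394−8² = 330
v_rel = (-10, 7),  |v_rel|² = 149;  v_rel·d = (-10)·(15) + (7)·(-13) = -241
149·t² + 482·t + 330 = 0  ⇒  m = (-241)² − 149·330 = 8911
m = 8911 > 0,  v_rel·d = -241 < 0  ⇒  outside

inside=no margin=8911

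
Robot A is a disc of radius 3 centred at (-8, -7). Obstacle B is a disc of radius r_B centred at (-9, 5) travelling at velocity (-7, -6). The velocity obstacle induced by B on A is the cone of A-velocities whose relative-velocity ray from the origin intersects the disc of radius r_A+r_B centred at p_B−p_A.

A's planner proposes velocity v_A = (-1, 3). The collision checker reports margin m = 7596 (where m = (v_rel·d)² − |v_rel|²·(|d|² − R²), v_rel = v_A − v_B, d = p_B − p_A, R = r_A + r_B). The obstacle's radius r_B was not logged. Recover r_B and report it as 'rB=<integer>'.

m = 7596
d = (-1, 12);  v_rel = (6, 9),  |v_rel|² = 117
v_rel×d = (6)·(12) − (9)·(-1) = 81
since m = R²·117 − 81²:  R² = (6561 + 7596) / 117 = 121
R = √121 = 11  ⇒  r_B = 11 − 3 = 8

rB=8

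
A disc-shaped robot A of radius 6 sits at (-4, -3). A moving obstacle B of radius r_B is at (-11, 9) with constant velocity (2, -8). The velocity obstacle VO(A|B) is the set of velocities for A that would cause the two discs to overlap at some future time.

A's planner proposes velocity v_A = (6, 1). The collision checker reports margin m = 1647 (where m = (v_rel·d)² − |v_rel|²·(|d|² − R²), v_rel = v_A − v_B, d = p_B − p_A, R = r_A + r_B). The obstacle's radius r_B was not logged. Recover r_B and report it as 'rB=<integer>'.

m = 1647
d = (-7, 12);  v_rel = (4, 9),  |v_rel|² = 97
v_rel×d = (4)·(12) − (9)·(-7) = 111
since m = R²·97 − 111²:  R² = (12321 + 1647) / 97 = 144
R = √144 = 12  ⇒  r_B = 12 − 6 = 6

rB=6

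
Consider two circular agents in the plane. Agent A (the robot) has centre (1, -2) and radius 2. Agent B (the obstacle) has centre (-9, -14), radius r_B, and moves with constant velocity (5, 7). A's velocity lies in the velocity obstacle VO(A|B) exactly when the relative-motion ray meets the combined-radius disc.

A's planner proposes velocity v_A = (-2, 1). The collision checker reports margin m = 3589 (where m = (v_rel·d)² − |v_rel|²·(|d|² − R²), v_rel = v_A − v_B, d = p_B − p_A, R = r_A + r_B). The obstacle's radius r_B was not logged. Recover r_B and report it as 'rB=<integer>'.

m = 3589
d = (-10, -12);  v_rel = (-7, -6),  |v_rel|² = 85
v_rel×d = (-7)·(-12) − (-6)·(-10) = 24
since m = R²·85 − 24²:  R² = (576 + 3589) / 85 = 49
R = √49 = 7  ⇒  r_B = 7 − 2 = 5

rB=5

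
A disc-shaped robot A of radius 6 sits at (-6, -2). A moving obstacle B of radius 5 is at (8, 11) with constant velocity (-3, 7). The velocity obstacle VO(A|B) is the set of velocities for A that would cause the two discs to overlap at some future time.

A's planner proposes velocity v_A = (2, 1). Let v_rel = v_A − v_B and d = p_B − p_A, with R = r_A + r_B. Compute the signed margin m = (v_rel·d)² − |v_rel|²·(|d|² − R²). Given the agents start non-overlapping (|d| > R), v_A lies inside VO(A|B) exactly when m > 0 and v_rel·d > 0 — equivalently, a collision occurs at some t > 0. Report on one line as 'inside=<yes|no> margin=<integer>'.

d = (14, 13),  |d|² = 365;  R = 6+5 = 11,  c = 365−11² = 244
v_rel = (5, -6),  |v_rel|² = 61;  v_rel·d = (5)·(14) + (-6)·(13) = -8
61·t² + 16·t + 244 = 0  ⇒  m = (-8)² − 61·244 = -14820
m = -14820 < 0,  v_rel·d = -8 < 0  ⇒  outside

inside=no margin=-14820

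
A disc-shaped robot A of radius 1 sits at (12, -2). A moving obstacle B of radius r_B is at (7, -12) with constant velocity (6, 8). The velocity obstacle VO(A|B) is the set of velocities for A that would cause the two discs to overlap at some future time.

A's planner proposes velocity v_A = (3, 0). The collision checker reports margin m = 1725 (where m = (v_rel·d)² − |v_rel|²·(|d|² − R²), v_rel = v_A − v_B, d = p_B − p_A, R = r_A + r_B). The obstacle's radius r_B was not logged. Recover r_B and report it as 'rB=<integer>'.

m = 1725
d = (-5, -10);  v_rel = (-3, -8),  |v_rel|² = 73
v_rel×d = (-3)·(-10) − (-8)·(-5) = -10
since m = R²·73 − (-10)²:  R² = (100 + 1725) / 73 = 25
R = √25 = 5  ⇒  r_B = 5 − 1 = 4

rB=4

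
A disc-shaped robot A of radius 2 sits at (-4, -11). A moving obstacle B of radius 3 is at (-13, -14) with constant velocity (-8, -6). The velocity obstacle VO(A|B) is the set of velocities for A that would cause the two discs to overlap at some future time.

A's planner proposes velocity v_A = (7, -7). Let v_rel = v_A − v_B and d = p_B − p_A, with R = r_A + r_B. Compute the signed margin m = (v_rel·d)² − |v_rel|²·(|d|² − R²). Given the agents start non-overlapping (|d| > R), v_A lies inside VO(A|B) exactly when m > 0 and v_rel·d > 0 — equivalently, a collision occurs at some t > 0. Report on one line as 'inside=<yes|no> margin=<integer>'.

d = (-9, -3),  |d|² = 90;  R = 2+3 = 5,  c = 90−5² = 65
v_rel = (15, -1),  |v_rel|² = 226;  v_rel·d = (15)·(-9) + (-1)·(-3) = -132
226·t² + 264·t + 65 = 0  ⇒  m = (-132)² − 226·65 = 2734
m = 2734 > 0,  v_rel·d = -132 < 0  ⇒  outside

inside=no margin=2734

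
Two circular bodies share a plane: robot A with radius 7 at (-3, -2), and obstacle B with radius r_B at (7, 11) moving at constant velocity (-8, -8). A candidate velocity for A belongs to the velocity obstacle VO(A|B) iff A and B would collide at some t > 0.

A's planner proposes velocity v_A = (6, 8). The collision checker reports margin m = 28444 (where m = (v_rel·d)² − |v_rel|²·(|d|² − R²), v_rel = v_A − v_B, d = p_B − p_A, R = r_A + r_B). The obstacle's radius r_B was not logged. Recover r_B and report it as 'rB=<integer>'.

m = 28444
d = (10, 13);  v_rel = (14, 16),  |v_rel|² = 452
v_rel×d = (14)·(13) − (16)·(10) = 22
since m = R²·452 − 22²:  R² = (484 + 28444) / 452 = 64
R = √64 = 8  ⇒  r_B = 8 − 7 = 1

rB=1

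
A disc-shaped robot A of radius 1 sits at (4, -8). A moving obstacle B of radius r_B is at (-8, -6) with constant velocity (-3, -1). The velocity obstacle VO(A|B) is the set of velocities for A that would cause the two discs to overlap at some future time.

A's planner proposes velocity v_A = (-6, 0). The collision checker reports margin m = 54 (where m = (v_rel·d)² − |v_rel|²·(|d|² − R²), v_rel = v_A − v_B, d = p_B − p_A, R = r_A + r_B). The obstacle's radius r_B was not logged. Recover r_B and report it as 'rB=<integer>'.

m = 54
d = (-12, 2);  v_rel = (-3, 1),  |v_rel|² = 10
v_rel×d = (-3)·(2) − (1)·(-12) = 6
since m = R²·10 − 6²:  R² = (36 + 54) / 10 = 9
R = √9 = 3  ⇒  r_B = 3 − 1 = 2

rB=2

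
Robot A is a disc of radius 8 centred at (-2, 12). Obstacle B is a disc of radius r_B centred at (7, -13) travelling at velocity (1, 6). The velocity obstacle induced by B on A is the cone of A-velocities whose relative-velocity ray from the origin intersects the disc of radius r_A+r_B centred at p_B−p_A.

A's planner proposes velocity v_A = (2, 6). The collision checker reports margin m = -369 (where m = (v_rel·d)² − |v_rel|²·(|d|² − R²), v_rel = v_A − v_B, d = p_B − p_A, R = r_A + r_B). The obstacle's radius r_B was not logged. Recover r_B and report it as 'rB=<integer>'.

m = -369
d = (9, -25);  v_rel = (1, 0),  |v_rel|² = 1
v_rel×d = (1)·(-25) − (0)·(9) = -25
since m = R²·1 − (-25)²:  R² = (625 + -369) / 1 = 256
R = √256 = 16  ⇒  r_B = 16 − 8 = 8

rB=8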